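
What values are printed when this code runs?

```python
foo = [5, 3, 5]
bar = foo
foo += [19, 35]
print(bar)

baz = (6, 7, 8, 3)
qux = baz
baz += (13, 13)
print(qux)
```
[5, 3, 5, 19, 35]
(6, 7, 8, 3)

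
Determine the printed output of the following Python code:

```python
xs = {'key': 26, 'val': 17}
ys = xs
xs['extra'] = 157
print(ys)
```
{'key': 26, 'val': 17, 'extra': 157}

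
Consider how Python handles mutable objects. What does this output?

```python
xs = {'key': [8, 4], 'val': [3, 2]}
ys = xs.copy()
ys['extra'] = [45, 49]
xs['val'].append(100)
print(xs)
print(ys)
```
{'key': [8, 4], 'val': [3, 2, 100]}
{'key': [8, 4], 'val': [3, 2, 100], 'extra': [45, 49]}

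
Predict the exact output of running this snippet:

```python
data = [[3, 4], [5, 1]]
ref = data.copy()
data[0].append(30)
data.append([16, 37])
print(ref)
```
[[3, 4, 30], [5, 1]]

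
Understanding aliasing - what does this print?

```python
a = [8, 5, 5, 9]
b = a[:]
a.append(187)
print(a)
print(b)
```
[8, 5, 5, 9, 187]
[8, 5, 5, 9]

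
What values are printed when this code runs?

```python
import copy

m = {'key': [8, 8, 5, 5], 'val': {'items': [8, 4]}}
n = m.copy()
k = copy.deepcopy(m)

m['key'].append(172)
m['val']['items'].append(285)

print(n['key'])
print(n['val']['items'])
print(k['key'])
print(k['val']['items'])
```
[8, 8, 5, 5, 172]
[8, 4, 285]
[8, 8, 5, 5]
[8, 4]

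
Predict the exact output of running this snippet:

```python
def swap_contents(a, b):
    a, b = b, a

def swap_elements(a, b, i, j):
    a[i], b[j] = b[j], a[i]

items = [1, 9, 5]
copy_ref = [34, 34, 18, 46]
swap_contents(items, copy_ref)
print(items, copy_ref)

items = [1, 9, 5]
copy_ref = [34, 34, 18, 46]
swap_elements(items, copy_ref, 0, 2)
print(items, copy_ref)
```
[1, 9, 5] [34, 34, 18, 46]
[18, 9, 5] [34, 34, 1, 46]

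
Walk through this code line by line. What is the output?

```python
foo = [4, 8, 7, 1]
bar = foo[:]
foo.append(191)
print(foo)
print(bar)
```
[4, 8, 7, 1, 191]
[4, 8, 7, 1]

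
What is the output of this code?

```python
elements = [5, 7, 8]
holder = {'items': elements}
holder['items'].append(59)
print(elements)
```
[5, 7, 8, 59]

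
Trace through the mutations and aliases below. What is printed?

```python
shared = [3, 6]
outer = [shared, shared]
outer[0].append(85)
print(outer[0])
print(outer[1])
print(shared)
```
[3, 6, 85]
[3, 6, 85]
[3, 6, 85]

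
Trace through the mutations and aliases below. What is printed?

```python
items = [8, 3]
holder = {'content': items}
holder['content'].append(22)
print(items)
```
[8, 3, 22]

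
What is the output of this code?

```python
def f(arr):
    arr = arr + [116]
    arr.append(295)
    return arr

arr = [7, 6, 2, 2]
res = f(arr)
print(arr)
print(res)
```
[7, 6, 2, 2]
[7, 6, 2, 2, 116, 295]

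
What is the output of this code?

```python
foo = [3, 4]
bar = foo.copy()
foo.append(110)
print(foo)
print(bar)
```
[3, 4, 110]
[3, 4]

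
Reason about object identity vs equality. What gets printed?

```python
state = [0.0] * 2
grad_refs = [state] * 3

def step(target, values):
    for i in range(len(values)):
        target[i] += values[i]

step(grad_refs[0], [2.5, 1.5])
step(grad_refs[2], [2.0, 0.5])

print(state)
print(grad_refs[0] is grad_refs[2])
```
[4.5, 2.0]
True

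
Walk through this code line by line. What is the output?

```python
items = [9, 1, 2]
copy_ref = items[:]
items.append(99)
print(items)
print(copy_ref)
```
[9, 1, 2, 99]
[9, 1, 2]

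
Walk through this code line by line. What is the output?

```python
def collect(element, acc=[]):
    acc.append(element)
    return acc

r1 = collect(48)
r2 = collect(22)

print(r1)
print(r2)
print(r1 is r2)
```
[48, 22]
[48, 22]
True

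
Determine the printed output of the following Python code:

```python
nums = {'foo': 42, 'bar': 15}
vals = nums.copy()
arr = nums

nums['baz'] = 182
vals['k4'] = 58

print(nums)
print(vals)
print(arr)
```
{'foo': 42, 'bar': 15, 'baz': 182}
{'foo': 42, 'bar': 15, 'k4': 58}
{'foo': 42, 'bar': 15, 'baz': 182}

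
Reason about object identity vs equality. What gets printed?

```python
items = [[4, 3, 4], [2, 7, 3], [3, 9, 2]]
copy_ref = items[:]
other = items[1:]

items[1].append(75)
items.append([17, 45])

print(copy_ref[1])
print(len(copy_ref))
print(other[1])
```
[2, 7, 3, 75]
3
[3, 9, 2]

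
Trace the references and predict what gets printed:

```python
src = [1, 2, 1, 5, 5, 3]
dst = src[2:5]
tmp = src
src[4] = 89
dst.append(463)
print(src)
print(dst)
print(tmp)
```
[1, 2, 1, 5, 89, 3]
[1, 5, 5, 463]
[1, 2, 1, 5, 89, 3]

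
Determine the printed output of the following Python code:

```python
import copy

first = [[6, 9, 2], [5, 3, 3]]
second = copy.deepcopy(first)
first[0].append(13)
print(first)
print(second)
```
[[6, 9, 2, 13], [5, 3, 3]]
[[6, 9, 2], [5, 3, 3]]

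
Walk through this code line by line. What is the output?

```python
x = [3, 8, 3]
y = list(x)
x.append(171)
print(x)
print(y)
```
[3, 8, 3, 171]
[3, 8, 3]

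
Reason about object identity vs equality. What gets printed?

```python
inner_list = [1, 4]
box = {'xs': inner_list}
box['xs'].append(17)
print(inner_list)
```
[1, 4, 17]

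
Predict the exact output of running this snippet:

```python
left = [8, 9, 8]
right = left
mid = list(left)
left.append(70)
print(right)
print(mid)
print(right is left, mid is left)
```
[8, 9, 8, 70]
[8, 9, 8]
True False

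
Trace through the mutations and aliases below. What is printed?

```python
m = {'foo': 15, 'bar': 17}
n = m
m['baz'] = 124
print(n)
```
{'foo': 15, 'bar': 17, 'baz': 124}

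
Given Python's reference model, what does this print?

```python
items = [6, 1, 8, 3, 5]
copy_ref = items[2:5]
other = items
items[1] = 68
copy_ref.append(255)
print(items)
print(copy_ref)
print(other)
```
[6, 68, 8, 3, 5]
[8, 3, 5, 255]
[6, 68, 8, 3, 5]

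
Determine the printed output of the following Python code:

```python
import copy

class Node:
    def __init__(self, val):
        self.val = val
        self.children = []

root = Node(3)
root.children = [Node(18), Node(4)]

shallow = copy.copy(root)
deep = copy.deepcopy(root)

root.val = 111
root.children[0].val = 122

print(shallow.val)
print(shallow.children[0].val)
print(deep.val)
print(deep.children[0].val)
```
3
122
3
18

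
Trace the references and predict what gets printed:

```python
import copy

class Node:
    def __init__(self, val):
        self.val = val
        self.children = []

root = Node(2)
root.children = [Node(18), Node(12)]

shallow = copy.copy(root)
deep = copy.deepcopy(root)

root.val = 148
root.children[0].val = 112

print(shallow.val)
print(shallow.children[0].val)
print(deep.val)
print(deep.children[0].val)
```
2
112
2
18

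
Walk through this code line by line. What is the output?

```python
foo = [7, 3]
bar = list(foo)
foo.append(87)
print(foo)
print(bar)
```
[7, 3, 87]
[7, 3]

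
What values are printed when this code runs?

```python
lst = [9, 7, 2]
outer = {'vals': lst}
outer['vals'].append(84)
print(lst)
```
[9, 7, 2, 84]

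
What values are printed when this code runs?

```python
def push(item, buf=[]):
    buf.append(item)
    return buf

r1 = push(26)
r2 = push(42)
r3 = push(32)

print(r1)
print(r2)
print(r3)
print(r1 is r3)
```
[26, 42, 32]
[26, 42, 32]
[26, 42, 32]
True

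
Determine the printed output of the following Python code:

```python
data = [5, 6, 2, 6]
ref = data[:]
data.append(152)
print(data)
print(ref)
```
[5, 6, 2, 6, 152]
[5, 6, 2, 6]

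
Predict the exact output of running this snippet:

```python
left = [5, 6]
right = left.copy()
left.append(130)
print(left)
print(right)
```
[5, 6, 130]
[5, 6]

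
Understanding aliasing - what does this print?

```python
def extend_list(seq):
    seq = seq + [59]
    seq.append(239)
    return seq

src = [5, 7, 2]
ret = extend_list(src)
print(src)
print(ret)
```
[5, 7, 2]
[5, 7, 2, 59, 239]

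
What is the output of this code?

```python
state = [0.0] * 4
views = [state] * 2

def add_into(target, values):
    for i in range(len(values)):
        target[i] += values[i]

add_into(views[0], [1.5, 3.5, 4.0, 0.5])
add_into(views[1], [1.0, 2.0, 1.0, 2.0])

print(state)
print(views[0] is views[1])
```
[2.5, 5.5, 5.0, 2.5]
True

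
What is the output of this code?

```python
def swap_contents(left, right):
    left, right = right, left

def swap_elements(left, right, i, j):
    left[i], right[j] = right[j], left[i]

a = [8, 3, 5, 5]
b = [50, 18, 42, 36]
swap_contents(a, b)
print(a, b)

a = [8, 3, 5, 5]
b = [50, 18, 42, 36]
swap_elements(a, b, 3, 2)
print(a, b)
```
[8, 3, 5, 5] [50, 18, 42, 36]
[8, 3, 5, 42] [50, 18, 5, 36]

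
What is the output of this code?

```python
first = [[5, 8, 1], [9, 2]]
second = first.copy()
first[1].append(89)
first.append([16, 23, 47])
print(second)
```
[[5, 8, 1], [9, 2, 89]]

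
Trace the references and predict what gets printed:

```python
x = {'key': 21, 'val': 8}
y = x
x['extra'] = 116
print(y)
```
{'key': 21, 'val': 8, 'extra': 116}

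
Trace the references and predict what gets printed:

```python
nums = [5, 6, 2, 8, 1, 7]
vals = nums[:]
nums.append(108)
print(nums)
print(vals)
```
[5, 6, 2, 8, 1, 7, 108]
[5, 6, 2, 8, 1, 7]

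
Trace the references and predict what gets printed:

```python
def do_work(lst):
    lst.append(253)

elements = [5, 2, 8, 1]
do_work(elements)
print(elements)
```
[5, 2, 8, 1, 253]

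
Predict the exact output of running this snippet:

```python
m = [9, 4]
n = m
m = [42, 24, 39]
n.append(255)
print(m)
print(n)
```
[42, 24, 39]
[9, 4, 255]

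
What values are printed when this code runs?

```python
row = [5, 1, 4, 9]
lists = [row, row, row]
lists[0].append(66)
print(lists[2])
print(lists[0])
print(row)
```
[5, 1, 4, 9, 66]
[5, 1, 4, 9, 66]
[5, 1, 4, 9, 66]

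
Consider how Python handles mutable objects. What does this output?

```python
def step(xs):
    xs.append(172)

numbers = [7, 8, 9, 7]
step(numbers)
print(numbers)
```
[7, 8, 9, 7, 172]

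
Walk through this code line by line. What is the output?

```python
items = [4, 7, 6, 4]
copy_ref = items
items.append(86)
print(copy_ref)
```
[4, 7, 6, 4, 86]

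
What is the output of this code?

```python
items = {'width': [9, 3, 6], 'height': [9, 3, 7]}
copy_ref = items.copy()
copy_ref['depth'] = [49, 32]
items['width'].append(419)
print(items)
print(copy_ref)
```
{'width': [9, 3, 6, 419], 'height': [9, 3, 7]}
{'width': [9, 3, 6, 419], 'height': [9, 3, 7], 'depth': [49, 32]}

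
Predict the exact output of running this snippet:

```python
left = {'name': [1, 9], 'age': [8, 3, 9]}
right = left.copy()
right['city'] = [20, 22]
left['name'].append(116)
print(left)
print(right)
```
{'name': [1, 9, 116], 'age': [8, 3, 9]}
{'name': [1, 9, 116], 'age': [8, 3, 9], 'city': [20, 22]}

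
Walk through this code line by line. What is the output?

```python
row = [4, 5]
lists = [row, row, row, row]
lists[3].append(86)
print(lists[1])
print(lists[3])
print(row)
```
[4, 5, 86]
[4, 5, 86]
[4, 5, 86]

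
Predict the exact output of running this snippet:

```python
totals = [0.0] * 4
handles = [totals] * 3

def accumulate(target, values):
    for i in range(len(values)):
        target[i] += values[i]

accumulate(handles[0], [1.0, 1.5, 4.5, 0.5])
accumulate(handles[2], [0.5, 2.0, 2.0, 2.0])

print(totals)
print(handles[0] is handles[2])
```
[1.5, 3.5, 6.5, 2.5]
True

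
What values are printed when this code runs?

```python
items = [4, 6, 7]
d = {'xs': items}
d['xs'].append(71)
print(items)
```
[4, 6, 7, 71]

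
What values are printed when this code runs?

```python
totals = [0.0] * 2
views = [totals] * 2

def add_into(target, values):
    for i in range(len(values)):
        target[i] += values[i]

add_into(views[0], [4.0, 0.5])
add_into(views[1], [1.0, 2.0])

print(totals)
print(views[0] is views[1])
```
[5.0, 2.5]
True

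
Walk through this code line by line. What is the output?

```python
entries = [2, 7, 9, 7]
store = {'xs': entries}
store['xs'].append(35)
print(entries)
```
[2, 7, 9, 7, 35]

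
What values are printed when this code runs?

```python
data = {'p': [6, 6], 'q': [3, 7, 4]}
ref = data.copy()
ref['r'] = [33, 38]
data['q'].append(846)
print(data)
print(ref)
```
{'p': [6, 6], 'q': [3, 7, 4, 846]}
{'p': [6, 6], 'q': [3, 7, 4, 846], 'r': [33, 38]}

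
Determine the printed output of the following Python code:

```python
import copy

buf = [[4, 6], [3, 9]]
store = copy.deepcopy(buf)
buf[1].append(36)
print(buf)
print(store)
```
[[4, 6], [3, 9, 36]]
[[4, 6], [3, 9]]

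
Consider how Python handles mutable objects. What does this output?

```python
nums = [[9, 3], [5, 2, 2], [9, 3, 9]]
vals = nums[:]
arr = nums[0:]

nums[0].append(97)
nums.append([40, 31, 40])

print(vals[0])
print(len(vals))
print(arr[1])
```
[9, 3, 97]
3
[5, 2, 2]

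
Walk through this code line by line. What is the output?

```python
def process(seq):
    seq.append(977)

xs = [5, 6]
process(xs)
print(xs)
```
[5, 6, 977]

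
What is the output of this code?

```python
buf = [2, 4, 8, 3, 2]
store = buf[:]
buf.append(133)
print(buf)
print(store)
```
[2, 4, 8, 3, 2, 133]
[2, 4, 8, 3, 2]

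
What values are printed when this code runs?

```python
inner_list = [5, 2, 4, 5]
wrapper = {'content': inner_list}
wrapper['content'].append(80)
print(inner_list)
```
[5, 2, 4, 5, 80]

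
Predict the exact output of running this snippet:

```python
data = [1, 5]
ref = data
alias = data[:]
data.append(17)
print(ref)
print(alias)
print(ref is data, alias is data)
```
[1, 5, 17]
[1, 5]
True False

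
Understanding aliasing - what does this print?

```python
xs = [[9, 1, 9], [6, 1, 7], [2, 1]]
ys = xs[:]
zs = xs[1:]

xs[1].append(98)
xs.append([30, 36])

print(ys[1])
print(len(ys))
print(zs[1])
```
[6, 1, 7, 98]
3
[2, 1]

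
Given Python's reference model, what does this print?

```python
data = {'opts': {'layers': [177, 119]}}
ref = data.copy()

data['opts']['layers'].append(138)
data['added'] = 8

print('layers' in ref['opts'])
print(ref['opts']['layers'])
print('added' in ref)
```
True
[177, 119, 138]
False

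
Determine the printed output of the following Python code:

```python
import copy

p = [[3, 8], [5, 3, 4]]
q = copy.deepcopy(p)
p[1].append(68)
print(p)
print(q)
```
[[3, 8], [5, 3, 4, 68]]
[[3, 8], [5, 3, 4]]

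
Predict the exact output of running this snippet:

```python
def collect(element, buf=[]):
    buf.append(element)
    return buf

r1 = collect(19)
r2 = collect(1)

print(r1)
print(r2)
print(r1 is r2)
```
[19, 1]
[19, 1]
True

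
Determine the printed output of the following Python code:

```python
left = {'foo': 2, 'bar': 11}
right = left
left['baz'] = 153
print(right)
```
{'foo': 2, 'bar': 11, 'baz': 153}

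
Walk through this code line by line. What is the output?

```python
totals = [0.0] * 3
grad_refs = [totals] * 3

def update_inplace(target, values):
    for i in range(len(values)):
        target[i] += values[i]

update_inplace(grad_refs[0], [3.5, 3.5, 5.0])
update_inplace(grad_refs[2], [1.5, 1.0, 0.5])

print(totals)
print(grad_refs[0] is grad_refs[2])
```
[5.0, 4.5, 5.5]
True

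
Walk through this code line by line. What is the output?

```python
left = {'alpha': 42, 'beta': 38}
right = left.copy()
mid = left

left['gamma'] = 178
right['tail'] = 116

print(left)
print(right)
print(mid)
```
{'alpha': 42, 'beta': 38, 'gamma': 178}
{'alpha': 42, 'beta': 38, 'tail': 116}
{'alpha': 42, 'beta': 38, 'gamma': 178}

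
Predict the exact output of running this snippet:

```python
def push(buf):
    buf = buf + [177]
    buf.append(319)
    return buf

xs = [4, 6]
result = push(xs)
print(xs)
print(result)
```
[4, 6]
[4, 6, 177, 319]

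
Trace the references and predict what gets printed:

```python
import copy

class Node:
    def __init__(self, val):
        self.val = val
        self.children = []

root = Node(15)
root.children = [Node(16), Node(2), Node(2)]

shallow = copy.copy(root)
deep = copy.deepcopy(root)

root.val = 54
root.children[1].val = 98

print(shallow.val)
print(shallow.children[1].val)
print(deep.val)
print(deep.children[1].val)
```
15
98
15
2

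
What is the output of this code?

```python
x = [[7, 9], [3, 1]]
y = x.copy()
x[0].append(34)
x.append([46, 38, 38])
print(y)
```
[[7, 9, 34], [3, 1]]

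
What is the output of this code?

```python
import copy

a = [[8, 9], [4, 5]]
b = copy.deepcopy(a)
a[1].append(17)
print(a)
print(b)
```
[[8, 9], [4, 5, 17]]
[[8, 9], [4, 5]]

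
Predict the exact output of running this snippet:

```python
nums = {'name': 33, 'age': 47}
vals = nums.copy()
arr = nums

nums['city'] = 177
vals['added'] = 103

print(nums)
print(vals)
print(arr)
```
{'name': 33, 'age': 47, 'city': 177}
{'name': 33, 'age': 47, 'added': 103}
{'name': 33, 'age': 47, 'city': 177}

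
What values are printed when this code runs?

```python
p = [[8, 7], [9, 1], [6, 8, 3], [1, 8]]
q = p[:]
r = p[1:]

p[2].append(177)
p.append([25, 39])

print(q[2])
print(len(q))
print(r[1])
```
[6, 8, 3, 177]
4
[6, 8, 3, 177]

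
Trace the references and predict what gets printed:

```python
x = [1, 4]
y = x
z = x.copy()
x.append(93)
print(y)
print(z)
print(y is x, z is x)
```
[1, 4, 93]
[1, 4]
True False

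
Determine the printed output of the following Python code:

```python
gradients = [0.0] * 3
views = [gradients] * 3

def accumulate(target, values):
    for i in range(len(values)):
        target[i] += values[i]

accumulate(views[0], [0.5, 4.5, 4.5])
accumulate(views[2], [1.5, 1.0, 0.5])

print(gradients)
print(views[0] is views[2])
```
[2.0, 5.5, 5.0]
True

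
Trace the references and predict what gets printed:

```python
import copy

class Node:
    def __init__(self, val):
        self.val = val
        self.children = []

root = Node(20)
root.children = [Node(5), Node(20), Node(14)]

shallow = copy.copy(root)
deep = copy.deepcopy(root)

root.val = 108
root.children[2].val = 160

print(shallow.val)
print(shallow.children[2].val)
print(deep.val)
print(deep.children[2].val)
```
20
160
20
14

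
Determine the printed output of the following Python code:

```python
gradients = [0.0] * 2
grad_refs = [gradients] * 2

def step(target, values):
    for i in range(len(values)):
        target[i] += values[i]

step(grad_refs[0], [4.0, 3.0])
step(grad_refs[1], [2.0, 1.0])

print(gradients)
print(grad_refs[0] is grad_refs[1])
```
[6.0, 4.0]
True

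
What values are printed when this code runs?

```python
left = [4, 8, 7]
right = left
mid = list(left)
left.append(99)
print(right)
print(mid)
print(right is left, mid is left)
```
[4, 8, 7, 99]
[4, 8, 7]
True False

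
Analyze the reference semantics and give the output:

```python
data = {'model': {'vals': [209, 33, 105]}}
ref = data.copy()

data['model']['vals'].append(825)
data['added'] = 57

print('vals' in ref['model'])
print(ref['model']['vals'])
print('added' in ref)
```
True
[209, 33, 105, 825]
False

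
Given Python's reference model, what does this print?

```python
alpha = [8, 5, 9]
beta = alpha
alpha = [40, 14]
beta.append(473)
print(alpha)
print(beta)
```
[40, 14]
[8, 5, 9, 473]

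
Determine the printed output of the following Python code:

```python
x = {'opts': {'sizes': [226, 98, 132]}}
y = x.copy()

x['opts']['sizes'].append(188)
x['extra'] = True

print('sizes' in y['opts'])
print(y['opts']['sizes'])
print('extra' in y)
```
True
[226, 98, 132, 188]
False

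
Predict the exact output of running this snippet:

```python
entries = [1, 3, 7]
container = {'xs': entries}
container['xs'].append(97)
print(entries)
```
[1, 3, 7, 97]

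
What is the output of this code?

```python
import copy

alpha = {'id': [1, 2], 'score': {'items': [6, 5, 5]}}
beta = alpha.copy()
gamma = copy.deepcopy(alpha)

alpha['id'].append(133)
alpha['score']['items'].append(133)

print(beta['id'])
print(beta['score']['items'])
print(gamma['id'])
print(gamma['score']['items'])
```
[1, 2, 133]
[6, 5, 5, 133]
[1, 2]
[6, 5, 5]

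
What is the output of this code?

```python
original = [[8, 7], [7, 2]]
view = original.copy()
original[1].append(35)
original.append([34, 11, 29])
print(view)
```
[[8, 7], [7, 2, 35]]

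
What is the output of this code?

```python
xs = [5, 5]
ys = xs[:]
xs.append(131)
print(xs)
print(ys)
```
[5, 5, 131]
[5, 5]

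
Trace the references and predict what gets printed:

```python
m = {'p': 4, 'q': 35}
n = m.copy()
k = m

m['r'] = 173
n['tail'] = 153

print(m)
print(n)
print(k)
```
{'p': 4, 'q': 35, 'r': 173}
{'p': 4, 'q': 35, 'tail': 153}
{'p': 4, 'q': 35, 'r': 173}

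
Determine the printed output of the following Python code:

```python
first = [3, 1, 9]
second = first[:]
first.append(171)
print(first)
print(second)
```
[3, 1, 9, 171]
[3, 1, 9]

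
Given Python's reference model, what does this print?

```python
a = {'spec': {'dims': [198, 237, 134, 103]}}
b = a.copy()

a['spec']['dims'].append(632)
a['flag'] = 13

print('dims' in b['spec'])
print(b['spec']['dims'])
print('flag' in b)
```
True
[198, 237, 134, 103, 632]
False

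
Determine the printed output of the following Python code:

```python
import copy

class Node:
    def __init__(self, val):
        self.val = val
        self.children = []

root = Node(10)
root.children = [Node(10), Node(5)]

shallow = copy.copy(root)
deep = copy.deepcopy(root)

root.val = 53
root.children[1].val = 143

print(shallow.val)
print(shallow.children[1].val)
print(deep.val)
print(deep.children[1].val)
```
10
143
10
5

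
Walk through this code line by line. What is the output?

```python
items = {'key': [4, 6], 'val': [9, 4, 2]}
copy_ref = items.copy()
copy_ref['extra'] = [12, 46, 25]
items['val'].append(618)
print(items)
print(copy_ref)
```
{'key': [4, 6], 'val': [9, 4, 2, 618]}
{'key': [4, 6], 'val': [9, 4, 2, 618], 'extra': [12, 46, 25]}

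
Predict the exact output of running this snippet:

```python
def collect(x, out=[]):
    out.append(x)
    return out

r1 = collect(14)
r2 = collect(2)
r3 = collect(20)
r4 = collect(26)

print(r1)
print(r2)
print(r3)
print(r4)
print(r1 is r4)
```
[14, 2, 20, 26]
[14, 2, 20, 26]
[14, 2, 20, 26]
[14, 2, 20, 26]
True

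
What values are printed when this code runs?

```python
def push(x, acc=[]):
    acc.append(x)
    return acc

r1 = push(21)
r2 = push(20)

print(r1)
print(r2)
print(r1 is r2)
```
[21, 20]
[21, 20]
True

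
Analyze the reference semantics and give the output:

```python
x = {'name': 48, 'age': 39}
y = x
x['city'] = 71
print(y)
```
{'name': 48, 'age': 39, 'city': 71}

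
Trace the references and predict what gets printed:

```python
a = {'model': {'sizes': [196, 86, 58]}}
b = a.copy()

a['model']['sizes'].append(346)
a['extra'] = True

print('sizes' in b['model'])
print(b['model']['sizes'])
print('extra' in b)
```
True
[196, 86, 58, 346]
False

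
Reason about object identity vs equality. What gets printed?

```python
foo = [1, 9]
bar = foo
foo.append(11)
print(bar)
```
[1, 9, 11]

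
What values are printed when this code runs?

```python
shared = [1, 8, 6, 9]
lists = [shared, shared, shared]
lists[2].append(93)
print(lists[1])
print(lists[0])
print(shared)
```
[1, 8, 6, 9, 93]
[1, 8, 6, 9, 93]
[1, 8, 6, 9, 93]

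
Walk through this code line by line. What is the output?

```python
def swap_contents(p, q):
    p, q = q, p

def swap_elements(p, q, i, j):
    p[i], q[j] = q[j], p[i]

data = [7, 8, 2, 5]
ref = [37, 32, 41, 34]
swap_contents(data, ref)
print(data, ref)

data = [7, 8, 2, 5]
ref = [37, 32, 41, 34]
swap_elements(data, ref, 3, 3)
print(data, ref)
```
[7, 8, 2, 5] [37, 32, 41, 34]
[7, 8, 2, 34] [37, 32, 41, 5]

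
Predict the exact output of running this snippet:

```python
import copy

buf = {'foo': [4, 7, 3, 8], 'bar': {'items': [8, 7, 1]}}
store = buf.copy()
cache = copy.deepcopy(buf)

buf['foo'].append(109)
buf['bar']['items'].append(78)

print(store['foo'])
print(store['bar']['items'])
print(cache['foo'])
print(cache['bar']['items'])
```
[4, 7, 3, 8, 109]
[8, 7, 1, 78]
[4, 7, 3, 8]
[8, 7, 1]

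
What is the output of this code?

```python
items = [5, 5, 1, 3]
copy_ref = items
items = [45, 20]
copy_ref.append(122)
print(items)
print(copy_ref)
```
[45, 20]
[5, 5, 1, 3, 122]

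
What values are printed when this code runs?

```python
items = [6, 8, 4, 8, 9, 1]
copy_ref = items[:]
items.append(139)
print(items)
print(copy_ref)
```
[6, 8, 4, 8, 9, 1, 139]
[6, 8, 4, 8, 9, 1]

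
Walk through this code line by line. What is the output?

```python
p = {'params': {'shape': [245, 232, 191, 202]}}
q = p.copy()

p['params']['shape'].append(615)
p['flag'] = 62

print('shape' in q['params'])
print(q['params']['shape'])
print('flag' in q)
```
True
[245, 232, 191, 202, 615]
False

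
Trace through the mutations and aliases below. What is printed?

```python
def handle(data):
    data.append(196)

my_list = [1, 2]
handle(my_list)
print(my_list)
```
[1, 2, 196]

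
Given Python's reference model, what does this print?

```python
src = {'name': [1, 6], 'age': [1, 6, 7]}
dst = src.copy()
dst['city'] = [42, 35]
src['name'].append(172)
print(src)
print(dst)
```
{'name': [1, 6, 172], 'age': [1, 6, 7]}
{'name': [1, 6, 172], 'age': [1, 6, 7], 'city': [42, 35]}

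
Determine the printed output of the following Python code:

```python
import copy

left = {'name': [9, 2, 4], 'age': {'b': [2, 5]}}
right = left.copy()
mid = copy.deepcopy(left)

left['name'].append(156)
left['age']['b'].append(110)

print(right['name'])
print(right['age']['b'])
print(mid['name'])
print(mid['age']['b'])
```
[9, 2, 4, 156]
[2, 5, 110]
[9, 2, 4]
[2, 5]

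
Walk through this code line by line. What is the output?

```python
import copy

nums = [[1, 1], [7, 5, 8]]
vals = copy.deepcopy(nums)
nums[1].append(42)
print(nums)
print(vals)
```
[[1, 1], [7, 5, 8, 42]]
[[1, 1], [7, 5, 8]]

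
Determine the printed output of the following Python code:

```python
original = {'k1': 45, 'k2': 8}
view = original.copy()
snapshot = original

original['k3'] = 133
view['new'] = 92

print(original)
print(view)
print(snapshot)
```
{'k1': 45, 'k2': 8, 'k3': 133}
{'k1': 45, 'k2': 8, 'new': 92}
{'k1': 45, 'k2': 8, 'k3': 133}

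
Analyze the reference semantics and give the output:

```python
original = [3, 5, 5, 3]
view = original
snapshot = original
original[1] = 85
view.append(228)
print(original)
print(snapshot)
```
[3, 85, 5, 3, 228]
[3, 85, 5, 3, 228]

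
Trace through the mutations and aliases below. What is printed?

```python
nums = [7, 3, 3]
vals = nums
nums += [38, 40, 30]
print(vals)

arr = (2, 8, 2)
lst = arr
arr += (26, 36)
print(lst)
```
[7, 3, 3, 38, 40, 30]
(2, 8, 2)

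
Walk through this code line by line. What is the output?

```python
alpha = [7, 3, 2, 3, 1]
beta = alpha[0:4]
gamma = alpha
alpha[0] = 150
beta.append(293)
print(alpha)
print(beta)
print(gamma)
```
[150, 3, 2, 3, 1]
[7, 3, 2, 3, 293]
[150, 3, 2, 3, 1]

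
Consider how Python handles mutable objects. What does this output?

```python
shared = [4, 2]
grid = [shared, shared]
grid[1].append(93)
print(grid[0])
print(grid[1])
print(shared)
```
[4, 2, 93]
[4, 2, 93]
[4, 2, 93]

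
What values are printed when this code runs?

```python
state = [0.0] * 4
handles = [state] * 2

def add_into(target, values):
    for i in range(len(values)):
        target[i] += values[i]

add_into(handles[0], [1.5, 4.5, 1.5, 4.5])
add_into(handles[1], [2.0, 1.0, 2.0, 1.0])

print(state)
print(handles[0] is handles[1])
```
[3.5, 5.5, 3.5, 5.5]
True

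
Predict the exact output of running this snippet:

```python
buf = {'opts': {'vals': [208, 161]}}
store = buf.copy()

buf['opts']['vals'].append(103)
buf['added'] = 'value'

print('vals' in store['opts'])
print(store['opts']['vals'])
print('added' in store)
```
True
[208, 161, 103]
False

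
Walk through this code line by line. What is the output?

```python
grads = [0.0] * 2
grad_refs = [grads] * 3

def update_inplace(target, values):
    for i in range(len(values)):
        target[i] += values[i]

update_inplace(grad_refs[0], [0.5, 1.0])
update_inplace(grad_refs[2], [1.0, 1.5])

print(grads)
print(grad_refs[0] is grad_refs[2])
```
[1.5, 2.5]
True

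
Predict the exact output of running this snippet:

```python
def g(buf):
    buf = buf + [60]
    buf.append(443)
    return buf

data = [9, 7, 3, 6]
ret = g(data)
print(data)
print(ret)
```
[9, 7, 3, 6]
[9, 7, 3, 6, 60, 443]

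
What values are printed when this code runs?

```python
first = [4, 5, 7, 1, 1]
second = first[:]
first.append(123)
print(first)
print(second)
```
[4, 5, 7, 1, 1, 123]
[4, 5, 7, 1, 1]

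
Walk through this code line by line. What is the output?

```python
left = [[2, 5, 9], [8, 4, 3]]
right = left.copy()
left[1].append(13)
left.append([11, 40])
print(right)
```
[[2, 5, 9], [8, 4, 3, 13]]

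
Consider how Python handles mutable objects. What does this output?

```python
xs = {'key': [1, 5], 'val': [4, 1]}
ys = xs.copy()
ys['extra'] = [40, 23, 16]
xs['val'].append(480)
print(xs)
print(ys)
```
{'key': [1, 5], 'val': [4, 1, 480]}
{'key': [1, 5], 'val': [4, 1, 480], 'extra': [40, 23, 16]}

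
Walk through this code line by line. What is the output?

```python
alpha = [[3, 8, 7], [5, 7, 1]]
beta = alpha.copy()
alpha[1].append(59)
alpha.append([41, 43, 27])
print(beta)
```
[[3, 8, 7], [5, 7, 1, 59]]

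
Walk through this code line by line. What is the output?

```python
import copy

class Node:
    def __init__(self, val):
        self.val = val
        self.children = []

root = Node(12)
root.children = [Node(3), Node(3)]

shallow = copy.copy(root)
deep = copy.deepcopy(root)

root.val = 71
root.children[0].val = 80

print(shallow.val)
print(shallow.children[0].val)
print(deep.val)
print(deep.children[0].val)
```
12
80
12
3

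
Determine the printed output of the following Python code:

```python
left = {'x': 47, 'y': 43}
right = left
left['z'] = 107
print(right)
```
{'x': 47, 'y': 43, 'z': 107}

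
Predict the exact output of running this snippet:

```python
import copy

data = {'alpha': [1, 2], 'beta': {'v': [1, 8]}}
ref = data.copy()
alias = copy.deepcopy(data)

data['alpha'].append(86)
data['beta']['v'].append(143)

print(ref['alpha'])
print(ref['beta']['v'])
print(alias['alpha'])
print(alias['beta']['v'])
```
[1, 2, 86]
[1, 8, 143]
[1, 2]
[1, 8]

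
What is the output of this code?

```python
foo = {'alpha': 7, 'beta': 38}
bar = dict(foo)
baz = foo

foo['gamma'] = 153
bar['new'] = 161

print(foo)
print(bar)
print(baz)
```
{'alpha': 7, 'beta': 38, 'gamma': 153}
{'alpha': 7, 'beta': 38, 'new': 161}
{'alpha': 7, 'beta': 38, 'gamma': 153}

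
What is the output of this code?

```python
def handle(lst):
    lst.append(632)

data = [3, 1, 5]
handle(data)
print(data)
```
[3, 1, 5, 632]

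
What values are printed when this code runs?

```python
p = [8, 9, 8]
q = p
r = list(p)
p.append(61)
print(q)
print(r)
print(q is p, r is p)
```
[8, 9, 8, 61]
[8, 9, 8]
True False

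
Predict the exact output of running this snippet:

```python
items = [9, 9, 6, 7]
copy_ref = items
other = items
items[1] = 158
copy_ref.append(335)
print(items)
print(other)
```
[9, 158, 6, 7, 335]
[9, 158, 6, 7, 335]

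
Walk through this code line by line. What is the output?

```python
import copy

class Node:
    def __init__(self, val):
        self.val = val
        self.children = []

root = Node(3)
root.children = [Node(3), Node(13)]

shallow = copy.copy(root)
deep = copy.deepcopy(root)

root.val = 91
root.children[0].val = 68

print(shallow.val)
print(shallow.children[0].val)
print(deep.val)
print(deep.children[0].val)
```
3
68
3
3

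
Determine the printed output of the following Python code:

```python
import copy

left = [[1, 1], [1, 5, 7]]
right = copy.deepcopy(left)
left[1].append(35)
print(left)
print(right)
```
[[1, 1], [1, 5, 7, 35]]
[[1, 1], [1, 5, 7]]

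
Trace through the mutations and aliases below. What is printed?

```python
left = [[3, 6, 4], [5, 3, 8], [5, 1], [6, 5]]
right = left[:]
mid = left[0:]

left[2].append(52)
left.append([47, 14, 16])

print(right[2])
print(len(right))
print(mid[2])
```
[5, 1, 52]
4
[5, 1, 52]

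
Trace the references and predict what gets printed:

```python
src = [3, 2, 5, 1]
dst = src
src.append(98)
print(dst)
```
[3, 2, 5, 1, 98]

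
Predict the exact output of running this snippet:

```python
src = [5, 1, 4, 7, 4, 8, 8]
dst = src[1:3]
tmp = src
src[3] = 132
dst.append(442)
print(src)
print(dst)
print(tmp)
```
[5, 1, 4, 132, 4, 8, 8]
[1, 4, 442]
[5, 1, 4, 132, 4, 8, 8]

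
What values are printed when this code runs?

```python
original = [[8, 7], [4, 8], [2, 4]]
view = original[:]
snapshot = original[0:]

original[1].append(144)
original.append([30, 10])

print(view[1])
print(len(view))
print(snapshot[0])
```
[4, 8, 144]
3
[8, 7]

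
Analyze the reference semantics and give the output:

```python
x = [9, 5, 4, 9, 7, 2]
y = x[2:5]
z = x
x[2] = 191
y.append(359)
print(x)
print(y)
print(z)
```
[9, 5, 191, 9, 7, 2]
[4, 9, 7, 359]
[9, 5, 191, 9, 7, 2]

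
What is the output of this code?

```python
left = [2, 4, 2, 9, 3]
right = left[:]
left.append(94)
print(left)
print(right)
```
[2, 4, 2, 9, 3, 94]
[2, 4, 2, 9, 3]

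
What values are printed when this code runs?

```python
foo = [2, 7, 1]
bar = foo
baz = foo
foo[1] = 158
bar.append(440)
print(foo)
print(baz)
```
[2, 158, 1, 440]
[2, 158, 1, 440]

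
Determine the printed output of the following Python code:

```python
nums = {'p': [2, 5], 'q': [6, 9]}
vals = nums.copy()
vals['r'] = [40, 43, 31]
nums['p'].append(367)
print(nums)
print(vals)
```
{'p': [2, 5, 367], 'q': [6, 9]}
{'p': [2, 5, 367], 'q': [6, 9], 'r': [40, 43, 31]}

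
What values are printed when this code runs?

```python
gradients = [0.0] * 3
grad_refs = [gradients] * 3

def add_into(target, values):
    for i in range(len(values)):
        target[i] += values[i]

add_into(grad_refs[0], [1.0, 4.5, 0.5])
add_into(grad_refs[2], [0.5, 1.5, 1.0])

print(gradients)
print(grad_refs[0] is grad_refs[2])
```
[1.5, 6.0, 1.5]
True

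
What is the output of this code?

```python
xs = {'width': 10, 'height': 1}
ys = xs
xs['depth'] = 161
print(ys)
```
{'width': 10, 'height': 1, 'depth': 161}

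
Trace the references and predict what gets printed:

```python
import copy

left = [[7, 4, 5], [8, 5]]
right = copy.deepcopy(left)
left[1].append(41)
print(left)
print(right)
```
[[7, 4, 5], [8, 5, 41]]
[[7, 4, 5], [8, 5]]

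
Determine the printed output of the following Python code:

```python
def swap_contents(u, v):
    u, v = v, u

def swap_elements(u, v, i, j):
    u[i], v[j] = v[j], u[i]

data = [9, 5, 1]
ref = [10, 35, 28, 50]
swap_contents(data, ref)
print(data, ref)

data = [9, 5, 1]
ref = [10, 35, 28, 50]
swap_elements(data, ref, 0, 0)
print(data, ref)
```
[9, 5, 1] [10, 35, 28, 50]
[10, 5, 1] [9, 35, 28, 50]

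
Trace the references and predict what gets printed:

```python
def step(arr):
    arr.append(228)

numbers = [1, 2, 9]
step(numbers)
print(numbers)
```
[1, 2, 9, 228]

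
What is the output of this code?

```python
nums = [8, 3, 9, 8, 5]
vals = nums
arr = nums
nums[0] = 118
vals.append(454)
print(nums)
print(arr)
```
[118, 3, 9, 8, 5, 454]
[118, 3, 9, 8, 5, 454]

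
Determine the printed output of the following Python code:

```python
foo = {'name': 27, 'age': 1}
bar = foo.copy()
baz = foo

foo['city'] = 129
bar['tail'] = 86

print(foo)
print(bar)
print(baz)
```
{'name': 27, 'age': 1, 'city': 129}
{'name': 27, 'age': 1, 'tail': 86}
{'name': 27, 'age': 1, 'city': 129}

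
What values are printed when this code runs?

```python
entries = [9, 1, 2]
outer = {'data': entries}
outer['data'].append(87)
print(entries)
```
[9, 1, 2, 87]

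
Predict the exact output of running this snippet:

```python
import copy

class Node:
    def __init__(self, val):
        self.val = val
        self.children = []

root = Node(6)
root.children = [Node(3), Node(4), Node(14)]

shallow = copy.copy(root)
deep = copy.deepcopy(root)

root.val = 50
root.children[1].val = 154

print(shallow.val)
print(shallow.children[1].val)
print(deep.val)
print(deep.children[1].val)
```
6
154
6
4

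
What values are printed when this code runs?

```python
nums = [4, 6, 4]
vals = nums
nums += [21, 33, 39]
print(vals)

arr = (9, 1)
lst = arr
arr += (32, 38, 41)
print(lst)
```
[4, 6, 4, 21, 33, 39]
(9, 1)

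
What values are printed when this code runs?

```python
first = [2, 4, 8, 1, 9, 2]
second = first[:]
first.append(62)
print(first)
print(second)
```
[2, 4, 8, 1, 9, 2, 62]
[2, 4, 8, 1, 9, 2]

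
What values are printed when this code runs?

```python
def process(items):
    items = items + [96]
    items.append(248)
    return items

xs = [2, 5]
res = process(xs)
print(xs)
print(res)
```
[2, 5]
[2, 5, 96, 248]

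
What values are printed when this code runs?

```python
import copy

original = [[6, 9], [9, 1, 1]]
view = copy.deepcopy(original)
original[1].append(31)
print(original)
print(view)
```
[[6, 9], [9, 1, 1, 31]]
[[6, 9], [9, 1, 1]]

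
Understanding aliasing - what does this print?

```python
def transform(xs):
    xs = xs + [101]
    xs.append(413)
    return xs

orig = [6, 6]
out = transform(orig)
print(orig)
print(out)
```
[6, 6]
[6, 6, 101, 413]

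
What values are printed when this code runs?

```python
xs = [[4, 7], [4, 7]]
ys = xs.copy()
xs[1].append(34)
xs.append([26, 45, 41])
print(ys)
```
[[4, 7], [4, 7, 34]]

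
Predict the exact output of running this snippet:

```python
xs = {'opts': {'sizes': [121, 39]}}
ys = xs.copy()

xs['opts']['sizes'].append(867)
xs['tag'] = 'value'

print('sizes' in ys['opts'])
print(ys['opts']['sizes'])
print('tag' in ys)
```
True
[121, 39, 867]
False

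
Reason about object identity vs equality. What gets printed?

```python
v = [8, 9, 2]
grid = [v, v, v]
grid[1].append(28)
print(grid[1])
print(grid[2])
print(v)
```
[8, 9, 2, 28]
[8, 9, 2, 28]
[8, 9, 2, 28]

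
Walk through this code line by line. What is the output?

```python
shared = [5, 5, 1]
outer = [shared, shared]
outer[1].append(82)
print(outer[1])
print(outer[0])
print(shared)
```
[5, 5, 1, 82]
[5, 5, 1, 82]
[5, 5, 1, 82]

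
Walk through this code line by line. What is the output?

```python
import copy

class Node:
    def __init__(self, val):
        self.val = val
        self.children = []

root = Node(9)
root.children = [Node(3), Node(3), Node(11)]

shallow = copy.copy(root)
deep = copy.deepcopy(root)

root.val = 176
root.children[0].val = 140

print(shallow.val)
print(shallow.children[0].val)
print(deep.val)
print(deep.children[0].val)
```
9
140
9
3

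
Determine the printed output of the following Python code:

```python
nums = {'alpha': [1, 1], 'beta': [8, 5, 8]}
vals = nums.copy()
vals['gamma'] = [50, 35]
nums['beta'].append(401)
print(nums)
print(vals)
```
{'alpha': [1, 1], 'beta': [8, 5, 8, 401]}
{'alpha': [1, 1], 'beta': [8, 5, 8, 401], 'gamma': [50, 35]}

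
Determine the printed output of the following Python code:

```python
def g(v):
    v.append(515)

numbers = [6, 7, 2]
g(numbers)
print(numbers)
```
[6, 7, 2, 515]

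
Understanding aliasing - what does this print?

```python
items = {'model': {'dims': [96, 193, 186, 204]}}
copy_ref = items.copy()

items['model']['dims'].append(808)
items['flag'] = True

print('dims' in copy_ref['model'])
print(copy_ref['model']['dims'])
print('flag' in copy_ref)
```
True
[96, 193, 186, 204, 808]
False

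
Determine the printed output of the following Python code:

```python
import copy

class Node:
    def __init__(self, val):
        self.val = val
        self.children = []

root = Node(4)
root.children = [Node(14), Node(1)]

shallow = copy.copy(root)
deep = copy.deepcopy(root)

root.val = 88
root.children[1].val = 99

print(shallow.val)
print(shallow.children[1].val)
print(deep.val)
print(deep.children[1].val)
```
4
99
4
1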